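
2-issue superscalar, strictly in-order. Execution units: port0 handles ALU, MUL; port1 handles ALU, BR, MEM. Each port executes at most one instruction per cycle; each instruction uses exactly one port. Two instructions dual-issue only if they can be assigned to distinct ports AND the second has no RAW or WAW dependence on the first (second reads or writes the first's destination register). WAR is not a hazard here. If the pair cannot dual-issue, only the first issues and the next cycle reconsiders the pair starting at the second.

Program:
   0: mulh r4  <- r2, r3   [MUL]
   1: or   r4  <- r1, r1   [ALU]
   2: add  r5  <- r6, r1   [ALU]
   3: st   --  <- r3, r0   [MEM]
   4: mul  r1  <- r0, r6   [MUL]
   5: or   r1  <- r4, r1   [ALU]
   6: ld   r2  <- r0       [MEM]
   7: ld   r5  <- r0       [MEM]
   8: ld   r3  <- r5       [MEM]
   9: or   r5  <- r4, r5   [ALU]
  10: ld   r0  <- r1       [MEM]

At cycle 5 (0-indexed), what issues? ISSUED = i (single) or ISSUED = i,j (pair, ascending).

ISSUED = 8,9

[0] i0  mulh  -- WAW r4
[1] i1&i2  or add  -- 2-wide
[2] i3&i4  st mul  -- 2-wide
[3] i5&i6  or ld  -- 2-wide
[4] i7  ld  -- no-port MEM/MEM
[5] i8&i9  ld or  -- 2-wide
[6] i10  ld  -- tail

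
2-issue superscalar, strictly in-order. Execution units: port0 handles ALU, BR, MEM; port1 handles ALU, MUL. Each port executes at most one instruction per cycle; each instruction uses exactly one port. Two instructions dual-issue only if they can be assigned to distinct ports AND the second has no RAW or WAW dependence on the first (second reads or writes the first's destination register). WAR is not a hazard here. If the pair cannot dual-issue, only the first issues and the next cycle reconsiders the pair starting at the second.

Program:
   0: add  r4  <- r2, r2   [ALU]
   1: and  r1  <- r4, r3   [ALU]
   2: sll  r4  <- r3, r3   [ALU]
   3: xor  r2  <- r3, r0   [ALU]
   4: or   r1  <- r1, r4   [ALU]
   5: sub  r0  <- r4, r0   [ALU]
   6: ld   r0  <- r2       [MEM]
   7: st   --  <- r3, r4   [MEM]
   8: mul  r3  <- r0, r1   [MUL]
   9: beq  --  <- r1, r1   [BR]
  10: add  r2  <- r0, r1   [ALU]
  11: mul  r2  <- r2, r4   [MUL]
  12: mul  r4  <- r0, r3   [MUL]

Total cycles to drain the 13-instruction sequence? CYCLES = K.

t=0 i0:add.ALU ; RAW r4
t=1 i1&i2:and.ALU;sll.ALU ; dual
t=2 i3&i4:xor.ALU;or.ALU ; dual
t=3 i5:sub.ALU ; WAW r0
t=4 i6:ld.MEM ; no-port MEM/MEM
t=5 i7&i8:st.MEM;mul.MUL ; dual
t=6 i9&i10:beq.BR;add.ALU ; dual
t=7 i11:mul.MUL ; no-port MUL/MUL
t=8 i12:mul.MUL ; tail

CYCLES = 9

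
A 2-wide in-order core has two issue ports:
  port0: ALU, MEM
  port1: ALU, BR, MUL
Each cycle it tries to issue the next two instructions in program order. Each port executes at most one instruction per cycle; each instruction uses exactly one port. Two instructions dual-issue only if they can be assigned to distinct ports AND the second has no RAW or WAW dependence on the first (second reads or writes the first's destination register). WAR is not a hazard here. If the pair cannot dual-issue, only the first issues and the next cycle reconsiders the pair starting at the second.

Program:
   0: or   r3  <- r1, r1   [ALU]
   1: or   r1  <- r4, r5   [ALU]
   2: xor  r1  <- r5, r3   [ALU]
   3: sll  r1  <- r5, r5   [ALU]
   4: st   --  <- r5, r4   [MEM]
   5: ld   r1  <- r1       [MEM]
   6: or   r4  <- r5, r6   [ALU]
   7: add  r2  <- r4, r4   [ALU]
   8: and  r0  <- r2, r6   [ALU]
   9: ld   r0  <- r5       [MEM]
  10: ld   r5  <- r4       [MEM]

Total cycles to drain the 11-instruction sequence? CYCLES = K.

CYCLES = 8

#0 head=0: or;or i0/i1 pair
#1 head=2: xor i2 WAW r1
#2 head=3: sll;st i3/i4 pair
#3 head=5: ld;or i5/i6 pair
#4 head=7: add i7 RAW r2
#5 head=8: and i8 WAW r0
#6 head=9: ld i9 no-port MEM/MEM
#7 head=10: ld i10 tail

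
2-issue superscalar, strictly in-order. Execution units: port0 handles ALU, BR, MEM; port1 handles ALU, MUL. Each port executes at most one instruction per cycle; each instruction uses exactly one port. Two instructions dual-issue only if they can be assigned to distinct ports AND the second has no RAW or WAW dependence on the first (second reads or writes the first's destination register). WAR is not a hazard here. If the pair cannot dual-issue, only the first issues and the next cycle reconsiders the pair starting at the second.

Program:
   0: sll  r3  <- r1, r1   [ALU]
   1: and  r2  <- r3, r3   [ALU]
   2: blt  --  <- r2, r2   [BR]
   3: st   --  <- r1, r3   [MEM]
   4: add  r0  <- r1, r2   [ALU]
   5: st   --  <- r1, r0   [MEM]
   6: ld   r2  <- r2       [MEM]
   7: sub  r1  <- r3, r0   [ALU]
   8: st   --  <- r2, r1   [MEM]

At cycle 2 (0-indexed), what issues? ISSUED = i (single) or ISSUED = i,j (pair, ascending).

  cy0 -> i0 (sll.ALU) RAW r3
  cy1 -> i1 (and.ALU) RAW r2
  cy2 -> i2 (blt.BR) no-port BR/MEM
  cy3 -> i3,i4 (st.MEM/add.ALU) 2-wide
  cy4 -> i5 (st.MEM) no-port MEM/MEM
  cy5 -> i6,i7 (ld.MEM/sub.ALU) 2-wide
  cy6 -> i8 (st.MEM) tail

ISSUED = 2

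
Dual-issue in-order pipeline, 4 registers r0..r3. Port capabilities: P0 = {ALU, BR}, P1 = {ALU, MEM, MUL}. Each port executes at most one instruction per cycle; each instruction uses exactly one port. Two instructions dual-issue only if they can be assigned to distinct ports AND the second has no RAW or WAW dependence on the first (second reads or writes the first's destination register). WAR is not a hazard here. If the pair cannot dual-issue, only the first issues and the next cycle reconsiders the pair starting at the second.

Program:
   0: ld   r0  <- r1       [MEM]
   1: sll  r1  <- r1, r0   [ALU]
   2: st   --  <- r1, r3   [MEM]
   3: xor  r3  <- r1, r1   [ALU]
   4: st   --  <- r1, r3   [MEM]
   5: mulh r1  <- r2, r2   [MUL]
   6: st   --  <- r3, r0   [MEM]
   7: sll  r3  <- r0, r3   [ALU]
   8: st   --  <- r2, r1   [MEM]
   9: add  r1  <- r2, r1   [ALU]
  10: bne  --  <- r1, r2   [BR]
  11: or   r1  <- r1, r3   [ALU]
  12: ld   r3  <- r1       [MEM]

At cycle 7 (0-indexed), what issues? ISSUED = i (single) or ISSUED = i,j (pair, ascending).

ISSUED = 10,11

#0 head=0: ld.MEM i0 RAW r0
#1 head=1: sll.ALU i1 RAW r1
#2 head=2: st.MEM;xor.ALU i2+i3 dual
#3 head=4: st.MEM i4 no-port MEM/MUL
#4 head=5: mulh.MUL i5 no-port MUL/MEM
#5 head=6: st.MEM;sll.ALU i6+i7 dual
#6 head=8: st.MEM;add.ALU i8+i9 dual
#7 head=10: bne.BR;or.ALU i10+i11 dual
#8 head=12: ld.MEM i12 tail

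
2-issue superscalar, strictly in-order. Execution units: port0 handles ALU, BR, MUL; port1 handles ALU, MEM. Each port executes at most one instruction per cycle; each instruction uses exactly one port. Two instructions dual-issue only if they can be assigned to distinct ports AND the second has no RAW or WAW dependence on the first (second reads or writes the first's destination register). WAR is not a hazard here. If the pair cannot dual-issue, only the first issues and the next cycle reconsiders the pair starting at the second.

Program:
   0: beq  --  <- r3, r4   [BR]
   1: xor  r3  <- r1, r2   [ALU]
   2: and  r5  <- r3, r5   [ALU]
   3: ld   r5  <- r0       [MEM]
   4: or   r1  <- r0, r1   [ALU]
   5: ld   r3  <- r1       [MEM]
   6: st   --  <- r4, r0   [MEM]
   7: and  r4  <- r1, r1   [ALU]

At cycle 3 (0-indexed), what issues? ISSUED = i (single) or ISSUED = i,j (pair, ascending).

ISSUED = 5

  cy0 -> i0,i1 (beq;xor) pair
  cy1 -> i2 (and) WAW r5
  cy2 -> i3,i4 (ld;or) pair
  cy3 -> i5 (ld) no-port MEM/MEM
  cy4 -> i6,i7 (st;and) pair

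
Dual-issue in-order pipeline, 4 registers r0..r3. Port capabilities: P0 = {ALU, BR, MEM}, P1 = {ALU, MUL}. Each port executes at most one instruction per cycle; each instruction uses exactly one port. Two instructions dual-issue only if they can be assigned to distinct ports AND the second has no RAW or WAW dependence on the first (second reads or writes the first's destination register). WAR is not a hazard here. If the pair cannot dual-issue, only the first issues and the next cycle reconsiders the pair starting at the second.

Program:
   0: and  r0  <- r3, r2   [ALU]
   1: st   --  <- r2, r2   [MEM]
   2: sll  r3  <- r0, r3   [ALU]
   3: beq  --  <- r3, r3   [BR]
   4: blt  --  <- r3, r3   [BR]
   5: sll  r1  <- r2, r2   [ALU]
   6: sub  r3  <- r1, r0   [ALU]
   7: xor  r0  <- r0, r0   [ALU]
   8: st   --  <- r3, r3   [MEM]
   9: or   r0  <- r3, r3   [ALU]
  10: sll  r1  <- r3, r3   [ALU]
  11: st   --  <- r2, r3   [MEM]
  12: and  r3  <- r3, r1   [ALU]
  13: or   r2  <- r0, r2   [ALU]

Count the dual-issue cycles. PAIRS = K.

  cy0 -> i0,i1 (and.ALU/st.MEM) dual
  cy1 -> i2 (sll.ALU) RAW r3
  cy2 -> i3 (beq.BR) no-port BR/BR
  cy3 -> i4,i5 (blt.BR/sll.ALU) dual
  cy4 -> i6,i7 (sub.ALU/xor.ALU) dual
  cy5 -> i8,i9 (st.MEM/or.ALU) dual
  cy6 -> i10,i11 (sll.ALU/st.MEM) dual
  cy7 -> i12,i13 (and.ALU/or.ALU) dual

PAIRS = 6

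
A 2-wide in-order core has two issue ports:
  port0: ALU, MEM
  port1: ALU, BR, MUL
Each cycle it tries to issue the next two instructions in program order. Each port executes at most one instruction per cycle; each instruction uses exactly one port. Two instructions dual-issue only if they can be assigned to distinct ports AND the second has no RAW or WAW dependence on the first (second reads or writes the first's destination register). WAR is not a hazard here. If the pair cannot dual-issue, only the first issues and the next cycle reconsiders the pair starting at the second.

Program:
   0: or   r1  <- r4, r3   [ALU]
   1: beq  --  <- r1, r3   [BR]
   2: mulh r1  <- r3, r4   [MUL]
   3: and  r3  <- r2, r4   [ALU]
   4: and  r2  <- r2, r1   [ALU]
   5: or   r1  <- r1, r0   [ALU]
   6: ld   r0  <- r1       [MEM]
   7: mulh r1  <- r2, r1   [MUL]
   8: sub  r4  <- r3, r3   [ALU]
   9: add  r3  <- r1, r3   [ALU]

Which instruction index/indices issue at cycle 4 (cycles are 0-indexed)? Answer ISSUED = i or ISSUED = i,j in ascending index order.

ISSUED = 6,7

0. or.ALU @i0  | RAW r1
1. beq.BR @i1  | no-port BR/MUL
2. mulh.MUL and.ALU @i2+i3  | pair
3. and.ALU or.ALU @i4+i5  | pair
4. ld.MEM mulh.MUL @i6+i7  | pair
5. sub.ALU add.ALU @i8+i9  | pair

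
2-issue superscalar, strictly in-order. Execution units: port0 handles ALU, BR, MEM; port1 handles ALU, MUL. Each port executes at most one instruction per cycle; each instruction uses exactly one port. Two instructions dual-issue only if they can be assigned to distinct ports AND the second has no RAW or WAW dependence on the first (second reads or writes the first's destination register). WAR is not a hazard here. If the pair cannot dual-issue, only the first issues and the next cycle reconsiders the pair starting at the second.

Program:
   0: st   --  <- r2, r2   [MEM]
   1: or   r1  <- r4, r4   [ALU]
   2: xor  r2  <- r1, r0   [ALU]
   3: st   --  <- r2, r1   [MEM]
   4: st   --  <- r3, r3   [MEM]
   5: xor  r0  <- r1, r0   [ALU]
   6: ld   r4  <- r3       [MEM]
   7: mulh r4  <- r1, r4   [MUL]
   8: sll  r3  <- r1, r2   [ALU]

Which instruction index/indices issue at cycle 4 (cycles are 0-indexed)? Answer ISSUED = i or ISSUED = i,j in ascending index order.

ISSUED = 6

t=0 i0,i1:st.MEM/or.ALU ; dual
t=1 i2:xor.ALU ; RAW r2
t=2 i3:st.MEM ; no-port MEM/MEM
t=3 i4,i5:st.MEM/xor.ALU ; dual
t=4 i6:ld.MEM ; RAW+WAW r4
t=5 i7,i8:mulh.MUL/sll.ALU ; dual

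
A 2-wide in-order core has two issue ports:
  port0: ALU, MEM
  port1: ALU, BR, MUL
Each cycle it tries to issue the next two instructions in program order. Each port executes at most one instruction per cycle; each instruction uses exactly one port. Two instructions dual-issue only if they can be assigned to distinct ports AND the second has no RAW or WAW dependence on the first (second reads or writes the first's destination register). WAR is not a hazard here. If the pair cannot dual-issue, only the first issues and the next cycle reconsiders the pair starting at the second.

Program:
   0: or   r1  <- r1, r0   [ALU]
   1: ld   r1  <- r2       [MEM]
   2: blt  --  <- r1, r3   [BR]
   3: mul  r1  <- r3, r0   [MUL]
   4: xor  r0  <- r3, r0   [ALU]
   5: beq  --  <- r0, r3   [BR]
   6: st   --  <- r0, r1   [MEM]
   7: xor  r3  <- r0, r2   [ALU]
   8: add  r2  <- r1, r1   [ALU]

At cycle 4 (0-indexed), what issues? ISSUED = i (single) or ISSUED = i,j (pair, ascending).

ISSUED = 5,6

0. or.ALU @i0  | WAW r1
1. ld.MEM @i1  | RAW r1
2. blt.BR @i2  | no-port BR/MUL
3. mul.MUL+xor.ALU @i3/i4  | pair
4. beq.BR+st.MEM @i5/i6  | pair
5. xor.ALU+add.ALU @i7/i8  | pair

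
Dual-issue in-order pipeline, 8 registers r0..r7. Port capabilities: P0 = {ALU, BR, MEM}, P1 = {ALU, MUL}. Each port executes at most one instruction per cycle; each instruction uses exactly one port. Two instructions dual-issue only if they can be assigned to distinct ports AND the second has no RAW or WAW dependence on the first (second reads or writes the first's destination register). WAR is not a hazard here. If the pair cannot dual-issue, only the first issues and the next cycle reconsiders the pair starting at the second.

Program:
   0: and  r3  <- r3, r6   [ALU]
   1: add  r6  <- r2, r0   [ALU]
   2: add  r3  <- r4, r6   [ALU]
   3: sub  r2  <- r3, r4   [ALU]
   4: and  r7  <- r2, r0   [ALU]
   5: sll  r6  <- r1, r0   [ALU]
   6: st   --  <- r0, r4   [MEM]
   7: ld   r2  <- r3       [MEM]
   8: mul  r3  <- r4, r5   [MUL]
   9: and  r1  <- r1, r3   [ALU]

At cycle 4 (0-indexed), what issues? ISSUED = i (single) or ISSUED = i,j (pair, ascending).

ISSUED = 6

t=0 i0,i1:and+add ; pair
t=1 i2:add ; RAW r3
t=2 i3:sub ; RAW r2
t=3 i4,i5:and+sll ; pair
t=4 i6:st ; no-port MEM/MEM
t=5 i7,i8:ld+mul ; pair
t=6 i9:and ; tail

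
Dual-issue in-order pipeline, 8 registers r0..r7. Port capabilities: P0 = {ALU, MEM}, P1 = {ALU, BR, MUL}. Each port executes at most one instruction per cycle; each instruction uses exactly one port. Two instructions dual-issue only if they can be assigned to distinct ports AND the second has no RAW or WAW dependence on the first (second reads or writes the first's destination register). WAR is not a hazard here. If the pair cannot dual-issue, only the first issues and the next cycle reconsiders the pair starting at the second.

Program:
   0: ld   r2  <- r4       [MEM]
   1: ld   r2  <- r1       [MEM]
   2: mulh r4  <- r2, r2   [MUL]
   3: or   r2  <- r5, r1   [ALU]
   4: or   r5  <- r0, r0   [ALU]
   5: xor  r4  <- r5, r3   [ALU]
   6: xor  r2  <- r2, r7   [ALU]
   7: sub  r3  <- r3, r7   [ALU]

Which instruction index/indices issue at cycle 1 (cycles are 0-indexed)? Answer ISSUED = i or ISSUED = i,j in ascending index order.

t=0 i0:ld ; no-port MEM/MEM
t=1 i1:ld ; RAW r2
t=2 i2&i3:mulh+or ; pair
t=3 i4:or ; RAW r5
t=4 i5&i6:xor+xor ; pair
t=5 i7:sub ; tail

ISSUED = 1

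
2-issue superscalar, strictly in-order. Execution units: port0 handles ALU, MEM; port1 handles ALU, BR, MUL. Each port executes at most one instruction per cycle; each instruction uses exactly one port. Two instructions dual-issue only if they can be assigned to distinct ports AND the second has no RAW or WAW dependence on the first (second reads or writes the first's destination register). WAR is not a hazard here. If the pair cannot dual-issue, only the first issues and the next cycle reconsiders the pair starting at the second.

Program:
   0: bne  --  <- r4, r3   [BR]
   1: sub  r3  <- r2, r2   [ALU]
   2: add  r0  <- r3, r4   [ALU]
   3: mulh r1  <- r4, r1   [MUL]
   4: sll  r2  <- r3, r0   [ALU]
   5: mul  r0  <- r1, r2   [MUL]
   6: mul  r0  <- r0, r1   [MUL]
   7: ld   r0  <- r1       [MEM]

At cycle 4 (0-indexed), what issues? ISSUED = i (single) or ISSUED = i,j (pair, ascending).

ISSUED = 6

[0] i0,i1  bne.BR/sub.ALU  -- dual
[1] i2,i3  add.ALU/mulh.MUL  -- dual
[2] i4  sll.ALU  -- RAW r2
[3] i5  mul.MUL  -- no-port MUL/MUL
[4] i6  mul.MUL  -- WAW r0
[5] i7  ld.MEM  -- tail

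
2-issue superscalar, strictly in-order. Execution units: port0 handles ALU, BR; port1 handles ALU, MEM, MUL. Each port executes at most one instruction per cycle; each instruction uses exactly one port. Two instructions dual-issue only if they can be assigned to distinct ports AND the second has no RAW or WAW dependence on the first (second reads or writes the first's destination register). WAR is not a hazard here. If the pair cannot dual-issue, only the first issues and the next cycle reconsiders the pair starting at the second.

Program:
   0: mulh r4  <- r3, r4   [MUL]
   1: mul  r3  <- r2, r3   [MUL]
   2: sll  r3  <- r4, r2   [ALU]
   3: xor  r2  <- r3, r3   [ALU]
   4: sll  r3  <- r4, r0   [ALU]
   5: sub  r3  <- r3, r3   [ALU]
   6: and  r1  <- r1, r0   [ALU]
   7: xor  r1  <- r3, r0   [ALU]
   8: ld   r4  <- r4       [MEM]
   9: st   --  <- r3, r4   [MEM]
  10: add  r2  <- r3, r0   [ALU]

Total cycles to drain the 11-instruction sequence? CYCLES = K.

0. mulh.MUL @i0  | no-port MUL/MUL
1. mul.MUL @i1  | WAW r3
2. sll.ALU @i2  | RAW r3
3. xor.ALU;sll.ALU @i3,i4  | dual
4. sub.ALU;and.ALU @i5,i6  | dual
5. xor.ALU;ld.MEM @i7,i8  | dual
6. st.MEM;add.ALU @i9,i10  | dual

CYCLES = 7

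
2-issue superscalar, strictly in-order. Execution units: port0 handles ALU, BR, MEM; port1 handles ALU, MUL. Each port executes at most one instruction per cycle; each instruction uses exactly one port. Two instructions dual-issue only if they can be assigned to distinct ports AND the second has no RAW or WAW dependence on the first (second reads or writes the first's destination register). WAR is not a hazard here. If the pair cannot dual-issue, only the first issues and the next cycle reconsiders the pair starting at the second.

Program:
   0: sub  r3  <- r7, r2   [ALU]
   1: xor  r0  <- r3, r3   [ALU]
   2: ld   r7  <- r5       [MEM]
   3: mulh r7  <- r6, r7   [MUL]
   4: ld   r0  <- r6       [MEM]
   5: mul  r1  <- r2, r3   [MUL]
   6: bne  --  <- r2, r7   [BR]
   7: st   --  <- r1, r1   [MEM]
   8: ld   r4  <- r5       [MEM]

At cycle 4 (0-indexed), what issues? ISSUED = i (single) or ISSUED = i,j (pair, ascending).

c0: i0 sub.ALU  RAW r3
c1: i1+i2 xor.ALU;ld.MEM  dual
c2: i3+i4 mulh.MUL;ld.MEM  dual
c3: i5+i6 mul.MUL;bne.BR  dual
c4: i7 st.MEM  no-port MEM/MEM
c5: i8 ld.MEM  tail

ISSUED = 7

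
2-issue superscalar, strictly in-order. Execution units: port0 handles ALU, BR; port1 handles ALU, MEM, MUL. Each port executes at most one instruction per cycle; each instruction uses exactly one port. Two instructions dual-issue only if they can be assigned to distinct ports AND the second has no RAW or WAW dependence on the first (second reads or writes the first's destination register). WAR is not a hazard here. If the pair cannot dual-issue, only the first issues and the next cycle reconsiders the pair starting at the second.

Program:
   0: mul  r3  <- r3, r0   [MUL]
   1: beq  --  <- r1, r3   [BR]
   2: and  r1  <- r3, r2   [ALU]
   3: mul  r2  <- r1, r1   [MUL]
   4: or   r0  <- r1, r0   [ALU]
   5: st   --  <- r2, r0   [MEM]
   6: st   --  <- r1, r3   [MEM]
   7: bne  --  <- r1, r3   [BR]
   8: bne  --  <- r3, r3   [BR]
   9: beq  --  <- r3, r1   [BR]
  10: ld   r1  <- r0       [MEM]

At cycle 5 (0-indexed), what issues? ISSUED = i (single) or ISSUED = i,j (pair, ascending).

c0: i0 mul  RAW r3
c1: i1/i2 beq;and  pair
c2: i3/i4 mul;or  pair
c3: i5 st  no-port MEM/MEM
c4: i6/i7 st;bne  pair
c5: i8 bne  no-port BR/BR
c6: i9/i10 beq;ld  pair

ISSUED = 8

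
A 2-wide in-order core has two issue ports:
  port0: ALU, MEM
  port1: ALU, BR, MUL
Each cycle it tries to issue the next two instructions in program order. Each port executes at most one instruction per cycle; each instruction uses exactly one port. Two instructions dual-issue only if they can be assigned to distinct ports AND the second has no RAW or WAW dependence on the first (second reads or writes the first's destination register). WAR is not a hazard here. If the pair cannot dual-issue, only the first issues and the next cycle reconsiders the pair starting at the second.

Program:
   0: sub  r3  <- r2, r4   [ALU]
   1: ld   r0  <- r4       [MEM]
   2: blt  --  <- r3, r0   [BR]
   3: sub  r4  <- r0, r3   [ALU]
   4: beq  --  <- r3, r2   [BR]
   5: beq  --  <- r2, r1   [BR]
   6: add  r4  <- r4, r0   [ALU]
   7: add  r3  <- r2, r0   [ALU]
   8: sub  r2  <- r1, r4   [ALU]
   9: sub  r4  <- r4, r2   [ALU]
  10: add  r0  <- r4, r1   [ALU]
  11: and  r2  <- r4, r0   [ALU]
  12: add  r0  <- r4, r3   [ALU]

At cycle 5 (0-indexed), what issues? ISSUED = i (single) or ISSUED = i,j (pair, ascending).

  cy0 -> i0/i1 (sub.ALU/ld.MEM) 2-wide
  cy1 -> i2/i3 (blt.BR/sub.ALU) 2-wide
  cy2 -> i4 (beq.BR) no-port BR/BR
  cy3 -> i5/i6 (beq.BR/add.ALU) 2-wide
  cy4 -> i7/i8 (add.ALU/sub.ALU) 2-wide
  cy5 -> i9 (sub.ALU) RAW r4
  cy6 -> i10 (add.ALU) RAW r0
  cy7 -> i11/i12 (and.ALU/add.ALU) 2-wide

ISSUED = 9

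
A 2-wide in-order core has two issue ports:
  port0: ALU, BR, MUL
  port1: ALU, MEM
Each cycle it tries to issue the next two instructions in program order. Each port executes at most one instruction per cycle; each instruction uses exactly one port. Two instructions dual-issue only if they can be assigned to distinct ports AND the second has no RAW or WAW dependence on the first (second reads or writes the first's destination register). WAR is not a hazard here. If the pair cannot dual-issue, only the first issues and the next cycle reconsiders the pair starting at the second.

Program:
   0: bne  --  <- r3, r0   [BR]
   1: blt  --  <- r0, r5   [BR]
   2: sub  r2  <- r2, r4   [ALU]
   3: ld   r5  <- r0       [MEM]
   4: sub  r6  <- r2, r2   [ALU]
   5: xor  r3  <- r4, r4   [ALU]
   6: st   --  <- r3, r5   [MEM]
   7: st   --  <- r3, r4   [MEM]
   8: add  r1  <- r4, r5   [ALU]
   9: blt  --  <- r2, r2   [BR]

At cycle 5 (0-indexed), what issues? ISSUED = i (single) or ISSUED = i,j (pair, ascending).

ISSUED = 7,8

0. bne @i0  | no-port BR/BR
1. blt+sub @i1/i2  | pair
2. ld+sub @i3/i4  | pair
3. xor @i5  | RAW r3
4. st @i6  | no-port MEM/MEM
5. st+add @i7/i8  | pair
6. blt @i9  | tail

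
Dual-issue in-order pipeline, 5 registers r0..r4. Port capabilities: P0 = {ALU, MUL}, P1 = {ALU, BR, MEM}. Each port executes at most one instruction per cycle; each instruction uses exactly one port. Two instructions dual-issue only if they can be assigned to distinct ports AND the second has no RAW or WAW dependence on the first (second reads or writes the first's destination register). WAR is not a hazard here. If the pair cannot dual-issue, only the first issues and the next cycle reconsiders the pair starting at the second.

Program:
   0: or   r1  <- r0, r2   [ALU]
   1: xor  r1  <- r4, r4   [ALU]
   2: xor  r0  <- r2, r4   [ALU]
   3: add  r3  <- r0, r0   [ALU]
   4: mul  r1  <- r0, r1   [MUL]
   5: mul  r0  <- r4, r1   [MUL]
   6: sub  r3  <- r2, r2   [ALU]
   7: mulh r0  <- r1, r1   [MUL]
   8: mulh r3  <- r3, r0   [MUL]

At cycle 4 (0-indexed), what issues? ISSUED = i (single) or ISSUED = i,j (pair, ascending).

ISSUED = 7

  cy0 -> i0 (or.ALU) WAW r1
  cy1 -> i1/i2 (xor.ALU+xor.ALU) dual
  cy2 -> i3/i4 (add.ALU+mul.MUL) dual
  cy3 -> i5/i6 (mul.MUL+sub.ALU) dual
  cy4 -> i7 (mulh.MUL) no-port MUL/MUL
  cy5 -> i8 (mulh.MUL) tail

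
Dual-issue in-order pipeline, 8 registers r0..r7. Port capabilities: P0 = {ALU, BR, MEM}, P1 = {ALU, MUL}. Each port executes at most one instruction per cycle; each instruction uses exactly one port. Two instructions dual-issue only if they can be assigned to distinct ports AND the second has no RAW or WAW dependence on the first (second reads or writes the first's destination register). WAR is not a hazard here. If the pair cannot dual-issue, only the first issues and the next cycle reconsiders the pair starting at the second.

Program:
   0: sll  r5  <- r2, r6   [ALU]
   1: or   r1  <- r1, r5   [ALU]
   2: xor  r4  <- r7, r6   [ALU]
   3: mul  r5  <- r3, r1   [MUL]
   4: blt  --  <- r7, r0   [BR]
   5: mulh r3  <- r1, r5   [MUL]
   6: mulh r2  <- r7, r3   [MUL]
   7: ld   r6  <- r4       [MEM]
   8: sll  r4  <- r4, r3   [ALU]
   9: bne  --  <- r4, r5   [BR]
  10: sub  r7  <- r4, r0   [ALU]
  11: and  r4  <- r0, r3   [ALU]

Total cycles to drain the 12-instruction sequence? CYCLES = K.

t=0 i0:sll ; RAW r5
t=1 i1&i2:or;xor ; pair
t=2 i3&i4:mul;blt ; pair
t=3 i5:mulh ; no-port MUL/MUL
t=4 i6&i7:mulh;ld ; pair
t=5 i8:sll ; RAW r4
t=6 i9&i10:bne;sub ; pair
t=7 i11:and ; tail

CYCLES = 8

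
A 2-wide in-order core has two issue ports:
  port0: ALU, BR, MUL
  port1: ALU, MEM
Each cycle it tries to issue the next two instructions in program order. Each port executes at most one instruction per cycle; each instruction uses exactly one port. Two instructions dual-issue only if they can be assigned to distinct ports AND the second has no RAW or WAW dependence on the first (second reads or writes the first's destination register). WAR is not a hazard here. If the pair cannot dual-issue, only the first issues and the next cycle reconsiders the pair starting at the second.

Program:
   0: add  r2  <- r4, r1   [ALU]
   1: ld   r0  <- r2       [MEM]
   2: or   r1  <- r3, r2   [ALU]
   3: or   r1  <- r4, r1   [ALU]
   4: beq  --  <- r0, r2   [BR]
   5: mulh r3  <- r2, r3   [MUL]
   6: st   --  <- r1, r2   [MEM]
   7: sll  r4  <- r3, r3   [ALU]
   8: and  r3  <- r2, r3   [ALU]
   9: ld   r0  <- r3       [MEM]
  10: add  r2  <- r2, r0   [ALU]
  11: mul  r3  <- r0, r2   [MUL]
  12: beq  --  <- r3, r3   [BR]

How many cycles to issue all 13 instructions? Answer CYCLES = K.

c0: i0 add.ALU  RAW r2
c1: i1/i2 ld.MEM/or.ALU  pair
c2: i3/i4 or.ALU/beq.BR  pair
c3: i5/i6 mulh.MUL/st.MEM  pair
c4: i7/i8 sll.ALU/and.ALU  pair
c5: i9 ld.MEM  RAW r0
c6: i10 add.ALU  RAW r2
c7: i11 mul.MUL  no-port MUL/BR
c8: i12 beq.BR  tail

CYCLES = 9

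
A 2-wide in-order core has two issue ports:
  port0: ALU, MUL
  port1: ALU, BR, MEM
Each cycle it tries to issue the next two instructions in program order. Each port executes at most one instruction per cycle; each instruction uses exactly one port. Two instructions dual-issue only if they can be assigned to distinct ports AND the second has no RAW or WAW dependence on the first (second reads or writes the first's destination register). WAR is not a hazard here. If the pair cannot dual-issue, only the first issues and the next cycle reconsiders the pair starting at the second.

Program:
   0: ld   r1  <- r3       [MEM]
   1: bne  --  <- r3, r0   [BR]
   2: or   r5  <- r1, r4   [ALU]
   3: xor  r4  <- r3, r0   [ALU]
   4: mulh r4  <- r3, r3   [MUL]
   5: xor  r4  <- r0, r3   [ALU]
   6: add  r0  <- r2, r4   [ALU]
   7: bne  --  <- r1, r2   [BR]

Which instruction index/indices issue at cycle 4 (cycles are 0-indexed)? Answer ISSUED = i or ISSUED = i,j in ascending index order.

  cy0 -> i0 (ld) no-port MEM/BR
  cy1 -> i1/i2 (bne or) dual
  cy2 -> i3 (xor) WAW r4
  cy3 -> i4 (mulh) WAW r4
  cy4 -> i5 (xor) RAW r4
  cy5 -> i6/i7 (add bne) dual

ISSUED = 5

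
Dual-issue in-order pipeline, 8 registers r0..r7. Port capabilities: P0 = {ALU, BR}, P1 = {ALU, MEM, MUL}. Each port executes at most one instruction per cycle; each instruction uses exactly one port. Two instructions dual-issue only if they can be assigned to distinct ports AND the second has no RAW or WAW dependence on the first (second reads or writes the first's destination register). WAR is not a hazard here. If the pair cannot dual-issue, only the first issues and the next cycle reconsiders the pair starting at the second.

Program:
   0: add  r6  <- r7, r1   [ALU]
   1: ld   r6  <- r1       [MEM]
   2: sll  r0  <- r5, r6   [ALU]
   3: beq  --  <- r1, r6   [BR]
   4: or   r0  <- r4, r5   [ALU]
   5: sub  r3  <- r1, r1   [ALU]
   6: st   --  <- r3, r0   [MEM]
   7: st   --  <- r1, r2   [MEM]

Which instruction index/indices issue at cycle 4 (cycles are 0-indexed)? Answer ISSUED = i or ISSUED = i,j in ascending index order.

ISSUED = 6

[0] i0  add.ALU  -- WAW r6
[1] i1  ld.MEM  -- RAW r6
[2] i2&i3  sll.ALU/beq.BR  -- pair
[3] i4&i5  or.ALU/sub.ALU  -- pair
[4] i6  st.MEM  -- no-port MEM/MEM
[5] i7  st.MEM  -- tail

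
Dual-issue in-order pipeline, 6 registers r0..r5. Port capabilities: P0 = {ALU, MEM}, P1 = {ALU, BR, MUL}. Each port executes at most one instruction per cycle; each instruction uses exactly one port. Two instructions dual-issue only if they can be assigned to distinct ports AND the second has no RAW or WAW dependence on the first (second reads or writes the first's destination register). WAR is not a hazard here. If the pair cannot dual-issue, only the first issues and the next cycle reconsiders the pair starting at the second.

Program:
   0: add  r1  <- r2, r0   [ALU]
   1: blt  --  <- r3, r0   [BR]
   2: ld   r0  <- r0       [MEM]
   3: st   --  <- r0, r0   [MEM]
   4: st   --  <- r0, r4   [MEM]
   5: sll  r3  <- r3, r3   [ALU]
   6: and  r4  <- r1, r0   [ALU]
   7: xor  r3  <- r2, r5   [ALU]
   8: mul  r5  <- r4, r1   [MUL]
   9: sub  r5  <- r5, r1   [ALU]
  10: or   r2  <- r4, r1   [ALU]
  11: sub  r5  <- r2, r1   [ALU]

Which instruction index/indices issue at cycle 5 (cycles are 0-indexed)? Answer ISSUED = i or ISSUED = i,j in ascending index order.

ISSUED = 8

  cy0 -> i0/i1 (add+blt) dual
  cy1 -> i2 (ld) no-port MEM/MEM
  cy2 -> i3 (st) no-port MEM/MEM
  cy3 -> i4/i5 (st+sll) dual
  cy4 -> i6/i7 (and+xor) dual
  cy5 -> i8 (mul) RAW+WAW r5
  cy6 -> i9/i10 (sub+or) dual
  cy7 -> i11 (sub) tail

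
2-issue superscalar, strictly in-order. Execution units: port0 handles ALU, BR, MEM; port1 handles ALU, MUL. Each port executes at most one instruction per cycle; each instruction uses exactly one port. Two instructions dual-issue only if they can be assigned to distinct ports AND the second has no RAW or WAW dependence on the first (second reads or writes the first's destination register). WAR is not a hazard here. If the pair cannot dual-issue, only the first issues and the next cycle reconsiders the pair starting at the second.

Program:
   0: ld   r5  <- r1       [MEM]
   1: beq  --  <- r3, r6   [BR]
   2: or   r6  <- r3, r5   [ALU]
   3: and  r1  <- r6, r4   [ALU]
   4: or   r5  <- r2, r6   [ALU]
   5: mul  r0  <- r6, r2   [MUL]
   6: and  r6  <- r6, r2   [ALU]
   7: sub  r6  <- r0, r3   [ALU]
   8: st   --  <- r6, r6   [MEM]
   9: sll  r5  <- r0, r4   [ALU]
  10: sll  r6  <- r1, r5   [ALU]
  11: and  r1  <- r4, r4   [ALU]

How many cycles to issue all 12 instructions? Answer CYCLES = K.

t=0 i0:ld.MEM ; no-port MEM/BR
t=1 i1&i2:beq.BR+or.ALU ; 2-wide
t=2 i3&i4:and.ALU+or.ALU ; 2-wide
t=3 i5&i6:mul.MUL+and.ALU ; 2-wide
t=4 i7:sub.ALU ; RAW r6
t=5 i8&i9:st.MEM+sll.ALU ; 2-wide
t=6 i10&i11:sll.ALU+and.ALU ; 2-wide

CYCLES = 7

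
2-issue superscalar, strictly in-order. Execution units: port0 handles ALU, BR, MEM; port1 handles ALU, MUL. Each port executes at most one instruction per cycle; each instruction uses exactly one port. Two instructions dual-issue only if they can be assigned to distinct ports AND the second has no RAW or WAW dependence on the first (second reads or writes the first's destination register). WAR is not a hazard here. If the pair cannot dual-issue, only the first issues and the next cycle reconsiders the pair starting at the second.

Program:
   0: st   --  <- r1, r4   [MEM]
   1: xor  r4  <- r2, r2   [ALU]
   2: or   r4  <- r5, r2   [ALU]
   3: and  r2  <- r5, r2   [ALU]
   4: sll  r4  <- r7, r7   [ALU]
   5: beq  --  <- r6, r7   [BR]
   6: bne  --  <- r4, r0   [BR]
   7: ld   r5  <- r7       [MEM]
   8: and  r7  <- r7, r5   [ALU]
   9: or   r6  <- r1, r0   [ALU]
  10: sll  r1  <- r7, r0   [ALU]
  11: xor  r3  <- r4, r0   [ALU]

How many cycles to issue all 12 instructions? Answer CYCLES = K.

CYCLES = 7

[0] i0,i1  st.MEM/xor.ALU  -- pair
[1] i2,i3  or.ALU/and.ALU  -- pair
[2] i4,i5  sll.ALU/beq.BR  -- pair
[3] i6  bne.BR  -- no-port BR/MEM
[4] i7  ld.MEM  -- RAW r5
[5] i8,i9  and.ALU/or.ALU  -- pair
[6] i10,i11  sll.ALU/xor.ALU  -- pair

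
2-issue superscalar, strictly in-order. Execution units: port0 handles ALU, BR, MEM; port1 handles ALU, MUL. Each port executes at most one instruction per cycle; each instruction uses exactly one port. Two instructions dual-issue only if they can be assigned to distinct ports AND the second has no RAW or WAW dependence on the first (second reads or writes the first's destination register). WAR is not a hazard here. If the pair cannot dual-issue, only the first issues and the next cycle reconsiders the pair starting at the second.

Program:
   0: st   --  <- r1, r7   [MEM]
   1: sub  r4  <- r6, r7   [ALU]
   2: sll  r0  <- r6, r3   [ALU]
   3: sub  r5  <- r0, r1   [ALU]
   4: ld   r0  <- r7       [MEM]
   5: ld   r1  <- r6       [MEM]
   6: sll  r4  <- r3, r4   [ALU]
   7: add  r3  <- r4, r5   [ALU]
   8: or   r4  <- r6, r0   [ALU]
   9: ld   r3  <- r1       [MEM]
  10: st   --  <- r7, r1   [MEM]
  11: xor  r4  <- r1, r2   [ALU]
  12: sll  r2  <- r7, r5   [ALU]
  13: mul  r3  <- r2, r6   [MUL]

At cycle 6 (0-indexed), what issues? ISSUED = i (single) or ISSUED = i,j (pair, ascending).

ISSUED = 10,11

[0] i0+i1  st.MEM+sub.ALU  -- dual
[1] i2  sll.ALU  -- RAW r0
[2] i3+i4  sub.ALU+ld.MEM  -- dual
[3] i5+i6  ld.MEM+sll.ALU  -- dual
[4] i7+i8  add.ALU+or.ALU  -- dual
[5] i9  ld.MEM  -- no-port MEM/MEM
[6] i10+i11  st.MEM+xor.ALU  -- dual
[7] i12  sll.ALU  -- RAW r2
[8] i13  mul.MUL  -- tail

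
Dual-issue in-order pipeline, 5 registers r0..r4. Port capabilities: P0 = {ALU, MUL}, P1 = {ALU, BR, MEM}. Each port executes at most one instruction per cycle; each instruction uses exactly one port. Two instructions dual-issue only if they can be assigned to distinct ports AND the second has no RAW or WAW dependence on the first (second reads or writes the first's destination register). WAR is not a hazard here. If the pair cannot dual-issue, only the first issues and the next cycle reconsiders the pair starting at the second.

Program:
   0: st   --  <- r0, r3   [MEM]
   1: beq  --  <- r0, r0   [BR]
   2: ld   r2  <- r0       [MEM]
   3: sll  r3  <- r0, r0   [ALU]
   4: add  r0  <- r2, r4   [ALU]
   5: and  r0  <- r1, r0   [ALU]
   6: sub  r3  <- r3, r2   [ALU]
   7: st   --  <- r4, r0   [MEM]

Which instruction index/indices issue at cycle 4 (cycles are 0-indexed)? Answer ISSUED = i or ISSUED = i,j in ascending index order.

ISSUED = 5,6

0. st @i0  | no-port MEM/BR
1. beq @i1  | no-port BR/MEM
2. ld/sll @i2&i3  | pair
3. add @i4  | RAW+WAW r0
4. and/sub @i5&i6  | pair
5. st @i7  | tail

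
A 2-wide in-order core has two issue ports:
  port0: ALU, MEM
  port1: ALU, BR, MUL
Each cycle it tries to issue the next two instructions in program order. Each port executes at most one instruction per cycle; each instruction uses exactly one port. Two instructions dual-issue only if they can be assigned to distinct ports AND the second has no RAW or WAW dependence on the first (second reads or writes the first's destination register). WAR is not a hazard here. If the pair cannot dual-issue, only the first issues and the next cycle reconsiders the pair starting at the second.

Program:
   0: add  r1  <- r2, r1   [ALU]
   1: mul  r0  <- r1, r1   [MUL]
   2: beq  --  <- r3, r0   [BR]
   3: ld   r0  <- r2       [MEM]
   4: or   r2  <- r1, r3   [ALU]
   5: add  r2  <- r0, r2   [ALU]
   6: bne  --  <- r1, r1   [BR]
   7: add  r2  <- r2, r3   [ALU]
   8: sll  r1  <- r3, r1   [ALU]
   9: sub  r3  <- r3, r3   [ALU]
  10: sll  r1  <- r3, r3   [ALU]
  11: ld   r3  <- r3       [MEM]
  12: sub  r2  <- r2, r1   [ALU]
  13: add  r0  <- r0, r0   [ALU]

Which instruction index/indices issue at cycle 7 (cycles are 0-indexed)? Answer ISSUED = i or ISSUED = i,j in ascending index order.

ISSUED = 10,11

#0 head=0: add.ALU i0 RAW r1
#1 head=1: mul.MUL i1 no-port MUL/BR
#2 head=2: beq.BR;ld.MEM i2,i3 pair
#3 head=4: or.ALU i4 RAW+WAW r2
#4 head=5: add.ALU;bne.BR i5,i6 pair
#5 head=7: add.ALU;sll.ALU i7,i8 pair
#6 head=9: sub.ALU i9 RAW r3
#7 head=10: sll.ALU;ld.MEM i10,i11 pair
#8 head=12: sub.ALU;add.ALU i12,i13 pair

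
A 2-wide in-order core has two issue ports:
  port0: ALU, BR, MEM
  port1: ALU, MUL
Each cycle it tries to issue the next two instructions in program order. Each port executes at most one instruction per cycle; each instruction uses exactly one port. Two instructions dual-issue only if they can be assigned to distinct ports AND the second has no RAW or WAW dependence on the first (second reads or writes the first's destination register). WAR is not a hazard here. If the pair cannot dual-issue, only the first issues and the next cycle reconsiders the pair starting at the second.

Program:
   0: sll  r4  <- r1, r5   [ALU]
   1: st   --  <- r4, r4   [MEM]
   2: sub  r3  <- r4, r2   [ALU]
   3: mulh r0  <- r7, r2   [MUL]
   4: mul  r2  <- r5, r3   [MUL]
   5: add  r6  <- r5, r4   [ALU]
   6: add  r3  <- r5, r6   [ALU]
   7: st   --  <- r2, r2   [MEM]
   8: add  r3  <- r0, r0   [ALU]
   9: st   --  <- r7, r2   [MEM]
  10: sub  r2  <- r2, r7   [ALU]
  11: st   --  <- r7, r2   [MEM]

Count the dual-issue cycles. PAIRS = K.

0. sll.ALU @i0  | RAW r4
1. st.MEM+sub.ALU @i1+i2  | pair
2. mulh.MUL @i3  | no-port MUL/MUL
3. mul.MUL+add.ALU @i4+i5  | pair
4. add.ALU+st.MEM @i6+i7  | pair
5. add.ALU+st.MEM @i8+i9  | pair
6. sub.ALU @i10  | RAW r2
7. st.MEM @i11  | tail

PAIRS = 4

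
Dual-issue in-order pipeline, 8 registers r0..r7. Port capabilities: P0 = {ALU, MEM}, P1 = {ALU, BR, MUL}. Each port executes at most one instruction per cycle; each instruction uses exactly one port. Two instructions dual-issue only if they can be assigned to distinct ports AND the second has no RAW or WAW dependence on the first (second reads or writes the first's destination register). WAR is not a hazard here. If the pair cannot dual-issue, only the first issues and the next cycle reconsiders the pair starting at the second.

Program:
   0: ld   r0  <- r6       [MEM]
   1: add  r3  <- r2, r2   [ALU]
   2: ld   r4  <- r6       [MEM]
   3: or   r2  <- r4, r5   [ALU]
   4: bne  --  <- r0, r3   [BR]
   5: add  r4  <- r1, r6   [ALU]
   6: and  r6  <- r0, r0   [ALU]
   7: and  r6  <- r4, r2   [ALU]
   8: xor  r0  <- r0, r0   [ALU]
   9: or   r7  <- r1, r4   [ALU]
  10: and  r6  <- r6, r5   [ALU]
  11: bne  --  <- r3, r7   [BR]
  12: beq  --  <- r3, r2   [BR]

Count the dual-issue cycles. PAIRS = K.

PAIRS = 5

c0: i0,i1 ld add  dual
c1: i2 ld  RAW r4
c2: i3,i4 or bne  dual
c3: i5,i6 add and  dual
c4: i7,i8 and xor  dual
c5: i9,i10 or and  dual
c6: i11 bne  no-port BR/BR
c7: i12 beq  tail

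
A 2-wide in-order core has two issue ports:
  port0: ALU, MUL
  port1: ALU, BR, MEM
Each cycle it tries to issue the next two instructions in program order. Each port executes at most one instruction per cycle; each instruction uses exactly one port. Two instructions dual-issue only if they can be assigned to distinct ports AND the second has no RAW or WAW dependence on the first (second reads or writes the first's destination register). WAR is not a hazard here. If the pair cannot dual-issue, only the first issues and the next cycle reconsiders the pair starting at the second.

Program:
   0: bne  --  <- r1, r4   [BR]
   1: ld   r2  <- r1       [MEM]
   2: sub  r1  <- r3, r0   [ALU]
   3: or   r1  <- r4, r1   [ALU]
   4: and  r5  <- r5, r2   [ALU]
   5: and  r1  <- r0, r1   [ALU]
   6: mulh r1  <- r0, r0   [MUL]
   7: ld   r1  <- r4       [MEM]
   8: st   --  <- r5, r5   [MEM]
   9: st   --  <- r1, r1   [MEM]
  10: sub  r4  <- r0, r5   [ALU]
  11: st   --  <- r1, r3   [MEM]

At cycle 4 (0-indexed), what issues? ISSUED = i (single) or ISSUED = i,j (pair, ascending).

#0 head=0: bne.BR i0 no-port BR/MEM
#1 head=1: ld.MEM+sub.ALU i1/i2 pair
#2 head=3: or.ALU+and.ALU i3/i4 pair
#3 head=5: and.ALU i5 WAW r1
#4 head=6: mulh.MUL i6 WAW r1
#5 head=7: ld.MEM i7 no-port MEM/MEM
#6 head=8: st.MEM i8 no-port MEM/MEM
#7 head=9: st.MEM+sub.ALU i9/i10 pair
#8 head=11: st.MEM i11 tail

ISSUED = 6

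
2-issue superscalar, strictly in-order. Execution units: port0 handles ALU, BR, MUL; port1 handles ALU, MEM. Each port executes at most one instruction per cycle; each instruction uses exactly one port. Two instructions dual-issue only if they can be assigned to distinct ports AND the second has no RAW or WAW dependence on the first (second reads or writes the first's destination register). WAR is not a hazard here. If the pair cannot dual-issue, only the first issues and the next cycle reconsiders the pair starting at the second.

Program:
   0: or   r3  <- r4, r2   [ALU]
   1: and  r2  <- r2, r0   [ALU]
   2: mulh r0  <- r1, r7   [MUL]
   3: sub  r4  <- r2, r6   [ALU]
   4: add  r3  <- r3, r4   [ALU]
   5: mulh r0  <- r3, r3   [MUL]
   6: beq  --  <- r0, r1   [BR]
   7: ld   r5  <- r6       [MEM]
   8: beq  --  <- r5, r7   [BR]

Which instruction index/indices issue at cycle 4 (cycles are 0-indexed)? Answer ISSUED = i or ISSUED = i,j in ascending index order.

c0: i0,i1 or/and  2-wide
c1: i2,i3 mulh/sub  2-wide
c2: i4 add  RAW r3
c3: i5 mulh  no-port MUL/BR
c4: i6,i7 beq/ld  2-wide
c5: i8 beq  tail

ISSUED = 6,7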